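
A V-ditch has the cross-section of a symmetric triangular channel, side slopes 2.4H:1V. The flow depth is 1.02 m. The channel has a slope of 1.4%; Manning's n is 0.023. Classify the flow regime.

supercritical

For a triangular section with side slope z = 2.4: A = zy² = 2.4×1.02² = 2.497 m²; P = 2y√(1+z²) = 2×1.02×2.6 = 5.304 m.
Hydraulic radius R = A/P = 2.497/5.304 = 0.4708 m.
V = (1/n) R^(2/3) √S = (1/0.023) × 0.4708^(2/3) × √0.014 = 3.113 m/s. Hydraulic depth D_h = A/T = 2.497/4.896 = 0.51 m.
Froude number Fr = V/√(g·D_h) = 3.113/√(9.81×0.51) = 1.39, which is greater than 1, so the flow is supercritical.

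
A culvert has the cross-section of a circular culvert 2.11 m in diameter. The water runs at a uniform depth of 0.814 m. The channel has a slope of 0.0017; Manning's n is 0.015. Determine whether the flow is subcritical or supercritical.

subcritical

For a circular section of diameter D = 2.11 m at depth y = 0.814 m, the central angle is θ = 2 arccos(1 − 2y/D) = 2.681 rad. Then A = (D²/8)(θ − sin θ) = 1.244 m² and P = Dθ/2 = 2.828 m.
Hydraulic radius R = A/P = 1.244/2.828 = 0.44 m.
V = (1/n) R^(2/3) √S = (1/0.015) × 0.44^(2/3) × √0.0017 = 1.59 m/s. Hydraulic depth D_h = A/T = 1.244/2.054 = 0.6057 m.
Froude number Fr = V/√(g·D_h) = 1.59/√(9.81×0.6057) = 0.652, which is less than 1, so the flow is subcritical.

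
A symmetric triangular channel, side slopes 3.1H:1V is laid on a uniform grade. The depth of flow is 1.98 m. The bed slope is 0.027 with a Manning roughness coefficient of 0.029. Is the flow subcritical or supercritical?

supercritical

For a triangular section with side slope z = 3.1: A = zy² = 3.1×1.98² = 12.15 m²; P = 2y√(1+z²) = 2×1.98×3.257 = 12.9 m.
Hydraulic radius R = A/P = 12.15/12.9 = 0.9422 m.
V = (1/n) R^(2/3) √S = (1/0.029) × 0.9422^(2/3) × √0.027 = 5.446 m/s. Hydraulic depth D_h = A/T = 12.15/12.28 = 0.99 m.
Froude number Fr = V/√(g·D_h) = 5.446/√(9.81×0.99) = 1.75, which is greater than 1, so the flow is supercritical.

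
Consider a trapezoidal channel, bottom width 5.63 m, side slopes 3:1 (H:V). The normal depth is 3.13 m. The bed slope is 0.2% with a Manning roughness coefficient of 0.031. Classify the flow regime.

subcritical

With bottom width b = 5.63 m and side slope z = 3: A = (b + zy)y = (5.63 + 3×3.13)×3.13 = 47.01 m²; P = b + 2y√(1+z²) = 5.63 + 2×3.13×3.162 = 25.43 m.
Hydraulic radius R = A/P = 47.01/25.43 = 1.849 m.
V = (1/n) R^(2/3) √S = (1/0.031) × 1.849^(2/3) × √0.002 = 2.173 m/s. Hydraulic depth D_h = A/T = 47.01/24.41 = 1.926 m.
Froude number Fr = V/√(g·D_h) = 2.173/√(9.81×1.926) = 0.5, which is less than 1, so the flow is subcritical.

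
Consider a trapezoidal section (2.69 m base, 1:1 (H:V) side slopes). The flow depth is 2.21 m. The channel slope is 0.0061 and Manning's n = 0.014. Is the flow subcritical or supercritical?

supercritical

With bottom width b = 2.69 m and side slope z = 1: A = (b + zy)y = (2.69 + 1×2.21)×2.21 = 10.83 m²; P = b + 2y√(1+z²) = 2.69 + 2×2.21×1.414 = 8.941 m.
Hydraulic radius R = A/P = 10.83/8.941 = 1.211 m.
V = (1/n) R^(2/3) √S = (1/0.014) × 1.211^(2/3) × √0.0061 = 6.339 m/s. Hydraulic depth D_h = A/T = 10.83/7.11 = 1.523 m.
Froude number Fr = V/√(g·D_h) = 6.339/√(9.81×1.523) = 1.64, which is greater than 1, so the flow is supercritical.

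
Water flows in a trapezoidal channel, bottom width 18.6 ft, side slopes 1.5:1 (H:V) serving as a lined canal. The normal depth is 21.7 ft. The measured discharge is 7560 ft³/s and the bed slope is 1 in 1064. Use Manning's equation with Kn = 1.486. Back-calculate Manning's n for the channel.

n = 0.034

With bottom width b = 18.6 ft and side slope z = 1.5: A = (b + zy)y = (18.6 + 1.5×21.7)×21.7 = 1110 ft²; P = b + 2y√(1+z²) = 18.6 + 2×21.7×1.803 = 96.84 ft.
Hydraulic radius R = A/P = 1110/96.84 = 11.46 ft.
Rearranging Manning's equation: n = (1.486/Q) A R^(2/3) S^(1/2) = (1.486/7560) × 1110 × 11.46^(2/3) × √0.0009398 = 0.034.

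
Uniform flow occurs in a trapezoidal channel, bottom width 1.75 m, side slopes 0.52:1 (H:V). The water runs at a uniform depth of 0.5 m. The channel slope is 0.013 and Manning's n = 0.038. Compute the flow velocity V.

With bottom width b = 1.75 m and side slope z = 0.52: A = (b + zy)y = (1.75 + 0.52×0.5)×0.5 = 1.005 m²; P = b + 2y√(1+z²) = 1.75 + 2×0.5×1.127 = 2.877 m.
Hydraulic radius R = A/P = 1.005/2.877 = 0.3493 m.
From Manning's equation, V = (1/n) R^(2/3) S^(1/2) = (1/0.038) × 0.3493^(2/3) × 0.013^(1/2) = 1.49 m/s.

V = 1.49 m/s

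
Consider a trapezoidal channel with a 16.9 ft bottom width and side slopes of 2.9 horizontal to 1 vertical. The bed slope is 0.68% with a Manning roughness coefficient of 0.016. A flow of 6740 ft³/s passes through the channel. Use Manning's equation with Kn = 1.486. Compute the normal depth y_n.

y_n = 7.83 ft

Manning's equation rearranged: A R^(2/3) = nQ / (1.486·√S) = 0.016 × 6740 / (1.486 × √0.0068) = 880.
At y = 5.87 ft: A R^(2/3) = 481.8 — low.
At y = 9.69 ft: A R^(2/3) = 1393 — high.
At y = 7.83 ft: A R^(2/3) = 879.5 — close enough.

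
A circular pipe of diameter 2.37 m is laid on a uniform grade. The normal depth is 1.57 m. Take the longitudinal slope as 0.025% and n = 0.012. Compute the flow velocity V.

V = 1.03 m/s

For a circular section of diameter D = 2.37 m at depth y = 1.57 m, the central angle is θ = 2 arccos(1 − 2y/D) = 3.803 rad. Then A = (D²/8)(θ − sin θ) = 3.102 m² and P = Dθ/2 = 4.507 m.
Hydraulic radius R = A/P = 3.102/4.507 = 0.6882 m.
From Manning's equation, V = (1/n) R^(2/3) S^(1/2) = (1/0.012) × 0.6882^(2/3) × 0.00025^(1/2) = 1.03 m/s.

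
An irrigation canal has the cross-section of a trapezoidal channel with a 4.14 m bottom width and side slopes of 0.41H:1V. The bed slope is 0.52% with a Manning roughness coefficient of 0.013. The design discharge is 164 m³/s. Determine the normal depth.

Manning's equation rearranged: A R^(2/3) = nQ / (1·√S) = 0.013 × 164 / (√0.0052) = 29.57.
At y = 3.16 m: A R^(2/3) = 23.16 — too small.
At y = 4.11 m: A R^(2/3) = 35.93 — too large.
At y = 3.66 m: A R^(2/3) = 29.56 — close enough.

y_n = 3.66 m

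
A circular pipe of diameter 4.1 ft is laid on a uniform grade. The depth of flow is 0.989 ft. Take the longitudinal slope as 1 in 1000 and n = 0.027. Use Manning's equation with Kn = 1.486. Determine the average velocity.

V = 1.21 ft/s

For a circular section of diameter D = 4.1 ft at depth y = 0.989 ft, the central angle is θ = 2 arccos(1 − 2y/D) = 2.054 rad. Then A = (D²/8)(θ − sin θ) = 2.454 ft² and P = Dθ/2 = 4.21 ft.
Hydraulic radius R = A/P = 2.454/4.21 = 0.5829 ft.
From Manning's equation, V = (1.486/n) R^(2/3) S^(1/2) = (1.486/0.027) × 0.5829^(2/3) × 0.001^(1/2) = 1.21 ft/s.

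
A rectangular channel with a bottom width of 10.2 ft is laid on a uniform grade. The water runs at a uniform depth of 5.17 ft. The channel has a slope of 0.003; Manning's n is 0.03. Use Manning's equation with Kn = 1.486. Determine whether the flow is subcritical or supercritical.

subcritical

Flow area A = b·y = 10.2 × 5.17 = 52.73 ft². Wetted perimeter P = b + 2y = 10.2 + 2×5.17 = 20.54 ft.
Hydraulic radius R = A/P = 52.73/20.54 = 2.567 ft.
V = (1.486/n) R^(2/3) √S = (1.486/0.03) × 2.567^(2/3) × √0.003 = 5.087 ft/s. Hydraulic depth D_h = A/T = 52.73/10.2 = 5.17 ft.
Froude number Fr = V/√(g·D_h) = 5.087/√(32.2×5.17) = 0.394, which is less than 1, so the flow is subcritical.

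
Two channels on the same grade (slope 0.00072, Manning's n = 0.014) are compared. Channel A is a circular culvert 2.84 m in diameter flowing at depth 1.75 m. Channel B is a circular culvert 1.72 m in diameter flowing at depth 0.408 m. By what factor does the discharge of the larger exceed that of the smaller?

Channel A: For a circular section of diameter D = 2.84 m at depth y = 1.75 m, the central angle is θ = 2 arccos(1 − 2y/D) = 3.611 rad. Then A = (D²/8)(θ − sin θ) = 4.096 m² and P = Dθ/2 = 5.127 m. Hydraulic radius R = A/P = 4.096/5.127 = 0.7989 m. Q_A = (1/0.014)·4.096·0.7989^(2/3)·√0.00072 = 6.759 m³/s.
Channel B: For a circular section of diameter D = 1.72 m at depth y = 0.408 m, the central angle is θ = 2 arccos(1 − 2y/D) = 2.035 rad. Then A = (D²/8)(θ − sin θ) = 0.4218 m² and P = Dθ/2 = 1.75 m. Hydraulic radius R = A/P = 0.4218/1.75 = 0.241 m. Q_B = (1/0.014)·0.4218·0.241^(2/3)·√0.00072 = 0.3131 m³/s.
The larger discharge is 6.759 m³/s and the smaller is 0.3131 m³/s; the ratio is 21.6.

21.6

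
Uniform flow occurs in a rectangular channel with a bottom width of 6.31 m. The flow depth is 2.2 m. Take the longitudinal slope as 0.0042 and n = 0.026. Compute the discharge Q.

Flow area A = b·y = 6.31 × 2.2 = 13.88 m². Wetted perimeter P = b + 2y = 6.31 + 2×2.2 = 10.71 m.
Hydraulic radius R = A/P = 13.88/10.71 = 1.296 m.
Manning's equation: Q = (1/n) A R^(2/3) S^(1/2) = (1/0.026) × 13.88 × 1.296^(2/3) × 0.0042^(1/2) = 41.1 m³/s.

Q = 41.1 m³/s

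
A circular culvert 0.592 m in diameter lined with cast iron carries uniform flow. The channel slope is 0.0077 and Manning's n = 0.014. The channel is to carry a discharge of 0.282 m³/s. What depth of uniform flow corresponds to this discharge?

y_n = 0.325 m

Manning's equation rearranged: A R^(2/3) = nQ / (1·√S) = 0.014 × 0.282 / (√0.0077) = 0.04499.
Trying y = 0.266 m: A R^(2/3) = 0.03199 — short.
Trying y = 0.325 m: A R^(2/3) = 0.04497 — close enough.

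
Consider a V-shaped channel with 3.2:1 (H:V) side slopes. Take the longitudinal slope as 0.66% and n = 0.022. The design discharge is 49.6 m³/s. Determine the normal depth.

Manning's equation rearranged: A R^(2/3) = nQ / (1·√S) = 0.022 × 49.6 / (√0.0066) = 13.43.
Trying y = 1.74 m: A R^(2/3) = 8.559 — low.
Trying y = 2.52 m: A R^(2/3) = 22.98 — high.
Trying y = 2.06 m: A R^(2/3) = 13.43 — ≈ 13.43.

y_n = 2.06 m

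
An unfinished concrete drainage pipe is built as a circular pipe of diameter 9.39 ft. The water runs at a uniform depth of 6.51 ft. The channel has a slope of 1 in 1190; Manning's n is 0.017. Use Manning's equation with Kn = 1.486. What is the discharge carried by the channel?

For a circular section of diameter D = 9.39 ft at depth y = 6.51 ft, the central angle is θ = 2 arccos(1 − 2y/D) = 3.935 rad. Then A = (D²/8)(θ − sin θ) = 51.23 ft² and P = Dθ/2 = 18.48 ft.
Hydraulic radius R = A/P = 51.23/18.48 = 2.773 ft.
Manning's equation: Q = (1.486/n) A R^(2/3) S^(1/2) = (1.486/0.017) × 51.23 × 2.773^(2/3) × 0.0008403^(1/2) = 256 ft³/s.

Q = 256 ft³/s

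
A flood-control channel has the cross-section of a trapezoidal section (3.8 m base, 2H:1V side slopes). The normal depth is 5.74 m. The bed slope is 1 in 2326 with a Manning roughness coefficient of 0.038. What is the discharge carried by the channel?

With bottom width b = 3.8 m and side slope z = 2: A = (b + zy)y = (3.8 + 2×5.74)×5.74 = 87.71 m²; P = b + 2y√(1+z²) = 3.8 + 2×5.74×2.236 = 29.47 m.
Hydraulic radius R = A/P = 87.71/29.47 = 2.976 m.
Manning's equation: Q = (1/n) A R^(2/3) S^(1/2) = (1/0.038) × 87.71 × 2.976^(2/3) × 0.0004299^(1/2) = 99 m³/s.

Q = 99 m³/s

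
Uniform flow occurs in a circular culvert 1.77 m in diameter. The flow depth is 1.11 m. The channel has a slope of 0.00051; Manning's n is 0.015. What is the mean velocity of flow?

For a circular section of diameter D = 1.77 m at depth y = 1.11 m, the central angle is θ = 2 arccos(1 − 2y/D) = 3.656 rad. Then A = (D²/8)(θ − sin θ) = 1.624 m² and P = Dθ/2 = 3.235 m.
Hydraulic radius R = A/P = 1.624/3.235 = 0.502 m.
From Manning's equation, V = (1/n) R^(2/3) S^(1/2) = (1/0.015) × 0.502^(2/3) × 0.00051^(1/2) = 0.951 m/s.

V = 0.951 m/s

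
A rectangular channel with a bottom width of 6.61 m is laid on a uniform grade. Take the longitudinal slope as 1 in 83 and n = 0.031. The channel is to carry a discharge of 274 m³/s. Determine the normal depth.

Manning's equation rearranged: A R^(2/3) = nQ / (1·√S) = 0.031 × 274 / (√0.01205) = 77.38.
At y = 7.48 m: A R^(2/3) = 85.96 — too large.
At y = 6.07 m: A R^(2/3) = 66.63 — too small.
At y = 6.86 m: A R^(2/3) = 77.41 — matches.

y_n = 6.86 m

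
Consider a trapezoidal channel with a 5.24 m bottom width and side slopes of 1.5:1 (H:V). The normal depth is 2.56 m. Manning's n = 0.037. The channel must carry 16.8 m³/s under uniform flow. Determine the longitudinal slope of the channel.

With bottom width b = 5.24 m and side slope z = 1.5: A = (b + zy)y = (5.24 + 1.5×2.56)×2.56 = 23.24 m²; P = b + 2y√(1+z²) = 5.24 + 2×2.56×1.803 = 14.47 m.
Hydraulic radius R = A/P = 23.24/14.47 = 1.606 m.
From Manning's equation, S = [nQ / (1 A R^(2/3))]² = [0.037 × 16.8 / (1 × 23.24 × 1.606^(2/3))]² = 0.00038.

S = 0.00038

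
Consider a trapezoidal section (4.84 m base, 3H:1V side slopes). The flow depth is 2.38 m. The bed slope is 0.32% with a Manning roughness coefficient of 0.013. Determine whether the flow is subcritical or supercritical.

supercritical

With bottom width b = 4.84 m and side slope z = 3: A = (b + zy)y = (4.84 + 3×2.38)×2.38 = 28.51 m²; P = b + 2y√(1+z²) = 4.84 + 2×2.38×3.162 = 19.89 m.
Hydraulic radius R = A/P = 28.51/19.89 = 1.433 m.
V = (1/n) R^(2/3) √S = (1/0.013) × 1.433^(2/3) × √0.0032 = 5.532 m/s. Hydraulic depth D_h = A/T = 28.51/19.12 = 1.491 m.
Froude number Fr = V/√(g·D_h) = 5.532/√(9.81×1.491) = 1.45, which is greater than 1, so the flow is supercritical.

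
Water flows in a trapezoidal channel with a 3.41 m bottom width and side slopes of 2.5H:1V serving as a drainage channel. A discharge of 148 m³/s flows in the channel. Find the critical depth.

At critical depth, Q² T / (g A³) = 1, i.e. A³/T = Q²/g = 148²/9.81 = 2233.
Trying y = 2.78 m: A³/T = 1380 — too small.
Trying y = 3.89 m: A³/T = 5835 — too large.
Trying y = 3.11 m: A³/T = 2220 — close enough.

y_c = 3.11 m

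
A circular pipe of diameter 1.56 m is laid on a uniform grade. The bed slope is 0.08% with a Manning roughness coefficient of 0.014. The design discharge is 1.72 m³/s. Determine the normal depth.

Manning's equation rearranged: A R^(2/3) = nQ / (1·√S) = 0.014 × 1.72 / (√0.0008) = 0.8514.
At y = 1.26 m: A R^(2/3) = 1.007 — over.
At y = 0.865 m: A R^(2/3) = 0.6055 — short.
At y = 1.09 m: A R^(2/3) = 0.8522 — close enough.

y_n = 1.09 m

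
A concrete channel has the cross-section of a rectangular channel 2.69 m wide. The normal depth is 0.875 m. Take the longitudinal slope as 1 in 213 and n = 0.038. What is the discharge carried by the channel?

Q = 2.78 m³/s

Flow area A = b·y = 2.69 × 0.875 = 2.354 m². Wetted perimeter P = b + 2y = 2.69 + 2×0.875 = 4.44 m.
Hydraulic radius R = A/P = 2.354/4.44 = 0.5301 m.
Manning's equation: Q = (1/n) A R^(2/3) S^(1/2) = (1/0.038) × 2.354 × 0.5301^(2/3) × 0.004695^(1/2) = 2.78 m³/s.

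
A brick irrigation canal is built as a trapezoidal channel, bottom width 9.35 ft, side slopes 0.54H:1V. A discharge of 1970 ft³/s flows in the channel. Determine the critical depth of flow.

At critical depth, Q² T / (g A³) = 1, i.e. A³/T = Q²/g = 1970²/32.2 = 120500.
Trying y = 6.32 ft: A³/T = 32440 — too small.
Trying y = 11.1 ft: A³/T = 231500 — too large.
Trying y = 9.24 ft: A³/T = 120300 — matches.

y_c = 9.24 ft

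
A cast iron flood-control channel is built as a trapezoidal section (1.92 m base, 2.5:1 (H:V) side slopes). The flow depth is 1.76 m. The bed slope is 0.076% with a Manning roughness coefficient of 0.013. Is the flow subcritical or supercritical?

subcritical

With bottom width b = 1.92 m and side slope z = 2.5: A = (b + zy)y = (1.92 + 2.5×1.76)×1.76 = 11.12 m²; P = b + 2y√(1+z²) = 1.92 + 2×1.76×2.693 = 11.4 m.
Hydraulic radius R = A/P = 11.12/11.4 = 0.9759 m.
V = (1/n) R^(2/3) √S = (1/0.013) × 0.9759^(2/3) × √0.00076 = 2.086 m/s. Hydraulic depth D_h = A/T = 11.12/10.72 = 1.038 m.
Froude number Fr = V/√(g·D_h) = 2.086/√(9.81×1.038) = 0.654, which is less than 1, so the flow is subcritical.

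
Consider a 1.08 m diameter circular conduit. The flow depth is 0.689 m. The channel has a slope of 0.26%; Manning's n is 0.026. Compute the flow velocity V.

For a circular section of diameter D = 1.08 m at depth y = 0.689 m, the central angle is θ = 2 arccos(1 − 2y/D) = 3.701 rad. Then A = (D²/8)(θ − sin θ) = 0.6169 m² and P = Dθ/2 = 1.998 m.
Hydraulic radius R = A/P = 0.6169/1.998 = 0.3087 m.
From Manning's equation, V = (1/n) R^(2/3) S^(1/2) = (1/0.026) × 0.3087^(2/3) × 0.0026^(1/2) = 0.896 m/s.

V = 0.896 m/s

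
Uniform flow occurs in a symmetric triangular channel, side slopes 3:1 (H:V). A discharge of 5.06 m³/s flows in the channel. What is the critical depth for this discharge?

y_c = 0.897 m

At critical depth, Q² T / (g A³) = 1, i.e. A³/T = Q²/g = 5.06²/9.81 = 2.61.
At y = 0.992 m: A³/T = 4.323 — high.
At y = 0.764 m: A³/T = 1.171 — low.
At y = 0.897 m: A³/T = 2.613 — close enough.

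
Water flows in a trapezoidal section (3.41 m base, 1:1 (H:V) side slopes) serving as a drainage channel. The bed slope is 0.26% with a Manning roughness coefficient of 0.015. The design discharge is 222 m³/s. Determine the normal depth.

Manning's equation rearranged: A R^(2/3) = nQ / (1·√S) = 0.015 × 222 / (√0.0026) = 65.31.
Try y = 3.48 m: A R^(2/3) = 35.6 — too small.
Try y = 4.67 m: A R^(2/3) = 65.19 — close enough.

y_n = 4.67 m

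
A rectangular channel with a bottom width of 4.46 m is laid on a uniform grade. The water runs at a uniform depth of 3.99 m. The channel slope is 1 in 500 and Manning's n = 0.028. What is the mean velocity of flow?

Flow area A = b·y = 4.46 × 3.99 = 17.8 m². Wetted perimeter P = b + 2y = 4.46 + 2×3.99 = 12.44 m.
Hydraulic radius R = A/P = 17.8/12.44 = 1.43 m.
From Manning's equation, V = (1/n) R^(2/3) S^(1/2) = (1/0.028) × 1.43^(2/3) × 0.002^(1/2) = 2.03 m/s.

V = 2.03 m/s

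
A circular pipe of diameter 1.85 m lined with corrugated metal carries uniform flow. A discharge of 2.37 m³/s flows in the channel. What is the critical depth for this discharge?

At critical depth, Q² T / (g A³) = 1, i.e. A³/T = Q²/g = 2.37²/9.81 = 0.5726.
At y = 0.591 m: A³/T = 0.2347 — too small.
At y = 0.928 m: A³/T = 1.329 — too large.
At y = 0.745 m: A³/T = 0.5731 — ≈ 0.5726.

y_c = 0.745 m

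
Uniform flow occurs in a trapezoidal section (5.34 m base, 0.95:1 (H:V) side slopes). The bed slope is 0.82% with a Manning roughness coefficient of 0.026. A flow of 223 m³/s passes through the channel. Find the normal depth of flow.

Manning's equation rearranged: A R^(2/3) = nQ / (1·√S) = 0.026 × 223 / (√0.0082) = 64.03.
Trying y = 3.46 m: A R^(2/3) = 47.47 — too small.
Trying y = 4.05 m: A R^(2/3) = 63.96 — matches.

y_n = 4.05 m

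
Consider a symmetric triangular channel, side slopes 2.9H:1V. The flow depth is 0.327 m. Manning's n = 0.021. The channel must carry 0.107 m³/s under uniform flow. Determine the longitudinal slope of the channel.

S = 0.000633

For a triangular section with side slope z = 2.9: A = zy² = 2.9×0.327² = 0.3101 m²; P = 2y√(1+z²) = 2×0.327×3.068 = 2.006 m.
Hydraulic radius R = A/P = 0.3101/2.006 = 0.1546 m.
From Manning's equation, S = [nQ / (1 A R^(2/3))]² = [0.021 × 0.107 / (1 × 0.3101 × 0.1546^(2/3))]² = 0.000633.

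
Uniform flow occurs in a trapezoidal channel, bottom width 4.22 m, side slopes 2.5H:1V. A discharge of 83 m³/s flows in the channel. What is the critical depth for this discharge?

At critical depth, Q² T / (g A³) = 1, i.e. A³/T = Q²/g = 83²/9.81 = 702.2.
At y = 1.96 m: A³/T = 407.4 — short.
At y = 2.5 m: A³/T = 1073 — over.
At y = 2.25 m: A³/T = 702.6 — close enough.

y_c = 2.25 m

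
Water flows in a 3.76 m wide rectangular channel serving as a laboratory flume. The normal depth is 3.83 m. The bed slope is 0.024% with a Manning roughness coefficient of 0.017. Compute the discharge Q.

Q = 15.3 m³/s

Flow area A = b·y = 3.76 × 3.83 = 14.4 m². Wetted perimeter P = b + 2y = 3.76 + 2×3.83 = 11.42 m.
Hydraulic radius R = A/P = 14.4/11.42 = 1.261 m.
Manning's equation: Q = (1/n) A R^(2/3) S^(1/2) = (1/0.017) × 14.4 × 1.261^(2/3) × 0.00024^(1/2) = 15.3 m³/s.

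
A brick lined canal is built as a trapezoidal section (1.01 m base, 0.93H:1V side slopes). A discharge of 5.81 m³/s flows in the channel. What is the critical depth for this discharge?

At critical depth, Q² T / (g A³) = 1, i.e. A³/T = Q²/g = 5.81²/9.81 = 3.441.
At y = 1.38 m: A³/T = 8.863 — over.
At y = 0.932 m: A³/T = 1.951 — short.
At y = 1.08 m: A³/T = 3.411 — ≈ 3.441.

y_c = 1.08 m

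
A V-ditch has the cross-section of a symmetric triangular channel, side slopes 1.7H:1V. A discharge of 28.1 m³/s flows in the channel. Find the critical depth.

At critical depth, Q² T / (g A³) = 1, i.e. A³/T = Q²/g = 28.1²/9.81 = 80.49.
At y = 1.77 m: A³/T = 25.1 — short.
At y = 2.82 m: A³/T = 257.7 — over.
At y = 2.23 m: A³/T = 79.69 — matches.

y_c = 2.23 m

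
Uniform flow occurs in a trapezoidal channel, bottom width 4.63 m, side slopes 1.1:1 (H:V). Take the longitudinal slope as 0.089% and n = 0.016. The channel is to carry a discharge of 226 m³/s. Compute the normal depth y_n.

Manning's equation rearranged: A R^(2/3) = nQ / (1·√S) = 0.016 × 226 / (√0.00089) = 121.2.
Trying y = 6.41 m: A R^(2/3) = 161.3 — too large.
Trying y = 5.6 m: A R^(2/3) = 121.2 — matches.

y_n = 5.6 m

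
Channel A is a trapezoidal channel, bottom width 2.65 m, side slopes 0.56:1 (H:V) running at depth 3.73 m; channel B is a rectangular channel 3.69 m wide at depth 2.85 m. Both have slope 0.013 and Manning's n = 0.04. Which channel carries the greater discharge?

channel A

Channel A: With bottom width b = 2.65 m and side slope z = 0.56: A = (b + zy)y = (2.65 + 0.56×3.73)×3.73 = 17.68 m²; P = b + 2y√(1+z²) = 2.65 + 2×3.73×1.146 = 11.2 m. Hydraulic radius R = A/P = 17.68/11.2 = 1.578 m. Q_A = (1/0.04)·17.68·1.578^(2/3)·√0.013 = 68.3 m³/s.
Channel B: Flow area A = b·y = 3.69 × 2.85 = 10.52 m². Wetted perimeter P = b + 2y = 3.69 + 2×2.85 = 9.39 m. Hydraulic radius R = A/P = 10.52/9.39 = 1.12 m. Q_B = (1/0.04)·10.52·1.12^(2/3)·√0.013 = 32.33 m³/s.
Q_A = 68.3 m³/s vs Q_B = 32.33 m³/s, so channel A carries more.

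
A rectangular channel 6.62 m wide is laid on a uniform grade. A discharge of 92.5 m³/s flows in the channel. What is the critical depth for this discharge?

y_c = 2.71 m

For a rectangular channel, critical depth y_c = (q²/g)^(1/3) where q = Q/b = 92.5/6.62 = 13.97 m²/s.
So y_c = (13.97²/9.81)^(1/3) = 2.71 m.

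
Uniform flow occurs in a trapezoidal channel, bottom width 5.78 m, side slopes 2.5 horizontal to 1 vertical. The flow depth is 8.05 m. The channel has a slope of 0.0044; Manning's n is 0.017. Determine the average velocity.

V = 10.2 m/s

With bottom width b = 5.78 m and side slope z = 2.5: A = (b + zy)y = (5.78 + 2.5×8.05)×8.05 = 208.5 m²; P = b + 2y√(1+z²) = 5.78 + 2×8.05×2.693 = 49.13 m.
Hydraulic radius R = A/P = 208.5/49.13 = 4.245 m.
From Manning's equation, V = (1/n) R^(2/3) S^(1/2) = (1/0.017) × 4.245^(2/3) × 0.0044^(1/2) = 10.2 m/s.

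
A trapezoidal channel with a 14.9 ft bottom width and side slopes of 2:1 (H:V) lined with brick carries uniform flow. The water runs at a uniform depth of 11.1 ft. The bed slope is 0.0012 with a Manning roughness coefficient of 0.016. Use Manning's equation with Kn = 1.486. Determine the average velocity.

With bottom width b = 14.9 ft and side slope z = 2: A = (b + zy)y = (14.9 + 2×11.1)×11.1 = 411.8 ft²; P = b + 2y√(1+z²) = 14.9 + 2×11.1×2.236 = 64.54 ft.
Hydraulic radius R = A/P = 411.8/64.54 = 6.381 ft.
From Manning's equation, V = (1.486/n) R^(2/3) S^(1/2) = (1.486/0.016) × 6.381^(2/3) × 0.0012^(1/2) = 11.1 ft/s.

V = 11.1 ft/s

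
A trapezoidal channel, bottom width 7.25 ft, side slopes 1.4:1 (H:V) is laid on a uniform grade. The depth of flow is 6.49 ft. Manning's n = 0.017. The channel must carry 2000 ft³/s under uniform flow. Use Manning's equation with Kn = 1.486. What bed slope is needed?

S = 0.00849

With bottom width b = 7.25 ft and side slope z = 1.4: A = (b + zy)y = (7.25 + 1.4×6.49)×6.49 = 106 ft²; P = b + 2y√(1+z²) = 7.25 + 2×6.49×1.72 = 29.58 ft.
Hydraulic radius R = A/P = 106/29.58 = 3.584 ft.
From Manning's equation, S = [nQ / (1.486 A R^(2/3))]² = [0.017 × 2000 / (1.486 × 106 × 3.584^(2/3))]² = 0.00849.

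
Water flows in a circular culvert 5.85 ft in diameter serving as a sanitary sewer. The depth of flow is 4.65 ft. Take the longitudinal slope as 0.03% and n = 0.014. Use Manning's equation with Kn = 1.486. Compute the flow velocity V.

V = 2.7 ft/s

For a circular section of diameter D = 5.85 ft at depth y = 4.65 ft, the central angle is θ = 2 arccos(1 − 2y/D) = 4.403 rad. Then A = (D²/8)(θ − sin θ) = 22.91 ft² and P = Dθ/2 = 12.88 ft.
Hydraulic radius R = A/P = 22.91/12.88 = 1.779 ft.
From Manning's equation, V = (1.486/n) R^(2/3) S^(1/2) = (1.486/0.014) × 1.779^(2/3) × 0.0003^(1/2) = 2.7 ft/s.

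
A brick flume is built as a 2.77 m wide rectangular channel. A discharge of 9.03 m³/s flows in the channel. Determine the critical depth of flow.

y_c = 1.03 m

For a rectangular channel, critical depth y_c = (q²/g)^(1/3) where q = Q/b = 9.03/2.77 = 3.26 m²/s.
So y_c = (3.26²/9.81)^(1/3) = 1.03 m.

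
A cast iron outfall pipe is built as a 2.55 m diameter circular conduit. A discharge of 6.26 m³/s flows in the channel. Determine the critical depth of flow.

y_c = 1.12 m

At critical depth, Q² T / (g A³) = 1, i.e. A³/T = Q²/g = 6.26²/9.81 = 3.995.
Try y = 0.847 m: A³/T = 1.358 — low.
Try y = 1.42 m: A³/T = 9.852 — high.
Try y = 1.12 m: A³/T = 3.977 — ≈ 3.995.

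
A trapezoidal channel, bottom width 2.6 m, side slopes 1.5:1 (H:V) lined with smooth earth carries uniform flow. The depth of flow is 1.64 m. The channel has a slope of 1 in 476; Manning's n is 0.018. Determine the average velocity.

V = 2.5 m/s

With bottom width b = 2.6 m and side slope z = 1.5: A = (b + zy)y = (2.6 + 1.5×1.64)×1.64 = 8.298 m²; P = b + 2y√(1+z²) = 2.6 + 2×1.64×1.803 = 8.513 m.
Hydraulic radius R = A/P = 8.298/8.513 = 0.9748 m.
From Manning's equation, V = (1/n) R^(2/3) S^(1/2) = (1/0.018) × 0.9748^(2/3) × 0.002101^(1/2) = 2.5 m/s.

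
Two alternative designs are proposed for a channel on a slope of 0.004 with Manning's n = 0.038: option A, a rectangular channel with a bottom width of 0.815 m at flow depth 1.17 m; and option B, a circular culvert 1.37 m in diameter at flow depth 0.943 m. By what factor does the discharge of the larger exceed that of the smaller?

1.38

Channel A: Flow area A = b·y = 0.815 × 1.17 = 0.9535 m². Wetted perimeter P = b + 2y = 0.815 + 2×1.17 = 3.155 m. Hydraulic radius R = A/P = 0.9535/3.155 = 0.3022 m. Q_A = (1/0.038)·0.9535·0.3022^(2/3)·√0.004 = 0.7147 m³/s.
Channel B: For a circular section of diameter D = 1.37 m at depth y = 0.943 m, the central angle is θ = 2 arccos(1 − 2y/D) = 3.914 rad. Then A = (D²/8)(θ − sin θ) = 1.082 m² and P = Dθ/2 = 2.681 m. Hydraulic radius R = A/P = 1.082/2.681 = 0.4036 m. Q_B = (1/0.038)·1.082·0.4036^(2/3)·√0.004 = 0.9834 m³/s.
The larger discharge is 0.9834 m³/s and the smaller is 0.7147 m³/s; the ratio is 1.38.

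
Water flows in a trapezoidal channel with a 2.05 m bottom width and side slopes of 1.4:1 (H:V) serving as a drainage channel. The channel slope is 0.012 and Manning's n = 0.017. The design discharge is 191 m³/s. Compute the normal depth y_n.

y_n = 3.25 m

Manning's equation rearranged: A R^(2/3) = nQ / (1·√S) = 0.017 × 191 / (√0.012) = 29.64.
At y = 3.91 m: A R^(2/3) = 45.09 — over.
At y = 2.49 m: A R^(2/3) = 16.4 — short.
At y = 3.25 m: A R^(2/3) = 29.6 — matches.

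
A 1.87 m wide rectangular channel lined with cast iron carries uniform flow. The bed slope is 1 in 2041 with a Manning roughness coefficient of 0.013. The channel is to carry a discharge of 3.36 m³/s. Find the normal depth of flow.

Manning's equation rearranged: A R^(2/3) = nQ / (1·√S) = 0.013 × 3.36 / (√0.00049) = 1.973.
Trying y = 1.78 m: A R^(2/3) = 2.402 — high.
Trying y = 1.29 m: A R^(2/3) = 1.604 — low.
Trying y = 1.52 m: A R^(2/3) = 1.974 — matches.

y_n = 1.52 m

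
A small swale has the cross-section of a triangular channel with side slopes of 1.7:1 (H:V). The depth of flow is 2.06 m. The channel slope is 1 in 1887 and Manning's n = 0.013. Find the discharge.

For a triangular section with side slope z = 1.7: A = zy² = 1.7×2.06² = 7.214 m²; P = 2y√(1+z²) = 2×2.06×1.972 = 8.126 m.
Hydraulic radius R = A/P = 7.214/8.126 = 0.8878 m.
Manning's equation: Q = (1/n) A R^(2/3) S^(1/2) = (1/0.013) × 7.214 × 0.8878^(2/3) × 0.0005299^(1/2) = 11.8 m³/s.

Q = 11.8 m³/s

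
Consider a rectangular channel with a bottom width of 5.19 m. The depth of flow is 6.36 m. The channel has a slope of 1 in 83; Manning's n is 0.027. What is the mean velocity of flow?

V = 6.11 m/s

Flow area A = b·y = 5.19 × 6.36 = 33.01 m². Wetted perimeter P = b + 2y = 5.19 + 2×6.36 = 17.91 m.
Hydraulic radius R = A/P = 33.01/17.91 = 1.843 m.
From Manning's equation, V = (1/n) R^(2/3) S^(1/2) = (1/0.027) × 1.843^(2/3) × 0.01205^(1/2) = 6.11 m/s.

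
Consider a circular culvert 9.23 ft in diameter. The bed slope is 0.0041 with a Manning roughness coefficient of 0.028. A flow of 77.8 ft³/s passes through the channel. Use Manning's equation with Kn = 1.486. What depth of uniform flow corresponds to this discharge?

Manning's equation rearranged: A R^(2/3) = nQ / (1.486·√S) = 0.028 × 77.8 / (1.486 × √0.0041) = 22.89.
Trying y = 3.3 ft: A R^(2/3) = 31.98 — high.
Trying y = 1.91 ft: A R^(2/3) = 10.96 — low.
Trying y = 2.77 ft: A R^(2/3) = 22.9 — ≈ 22.89.

y_n = 2.77 ft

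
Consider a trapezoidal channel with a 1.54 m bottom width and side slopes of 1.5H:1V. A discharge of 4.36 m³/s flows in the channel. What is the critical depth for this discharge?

At critical depth, Q² T / (g A³) = 1, i.e. A³/T = Q²/g = 4.36²/9.81 = 1.938.
Trying y = 0.845 m: A³/T = 3.276 — over.
Trying y = 0.733 m: A³/T = 1.937 — ≈ 1.938.

y_c = 0.733 m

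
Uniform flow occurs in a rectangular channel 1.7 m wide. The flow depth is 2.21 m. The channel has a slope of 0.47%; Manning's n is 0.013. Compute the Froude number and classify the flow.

Flow area A = b·y = 1.7 × 2.21 = 3.757 m². Wetted perimeter P = b + 2y = 1.7 + 2×2.21 = 6.12 m.
Hydraulic radius R = A/P = 3.757/6.12 = 0.6139 m.
V = (1/n) R^(2/3) √S = (1/0.013) × 0.6139^(2/3) × √0.0047 = 3.809 m/s. Hydraulic depth D_h = A/T = 3.757/1.7 = 2.21 m.
Froude number Fr = V/√(g·D_h) = 3.809/√(9.81×2.21) = 0.818, which is less than 1, so the flow is subcritical.

subcritical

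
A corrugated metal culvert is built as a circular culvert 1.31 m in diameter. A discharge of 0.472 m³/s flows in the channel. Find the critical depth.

y_c = 0.358 m

At critical depth, Q² T / (g A³) = 1, i.e. A³/T = Q²/g = 0.472²/9.81 = 0.02271.
Trying y = 0.257 m: A³/T = 0.006253 — short.
Trying y = 0.393 m: A³/T = 0.03276 — over.
Trying y = 0.358 m: A³/T = 0.02281 — ≈ 0.02271.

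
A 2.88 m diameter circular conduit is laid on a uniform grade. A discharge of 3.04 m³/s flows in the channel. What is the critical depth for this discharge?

y_c = 0.744 m

At critical depth, Q² T / (g A³) = 1, i.e. A³/T = Q²/g = 3.04²/9.81 = 0.9421.
At y = 0.522 m: A³/T = 0.2354 — low.
At y = 0.744 m: A³/T = 0.9411 — ≈ 0.9421.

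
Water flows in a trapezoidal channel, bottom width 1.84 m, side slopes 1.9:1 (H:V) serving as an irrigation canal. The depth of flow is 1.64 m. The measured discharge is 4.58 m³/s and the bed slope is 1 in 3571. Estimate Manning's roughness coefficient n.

With bottom width b = 1.84 m and side slope z = 1.9: A = (b + zy)y = (1.84 + 1.9×1.64)×1.64 = 8.128 m²; P = b + 2y√(1+z²) = 1.84 + 2×1.64×2.147 = 8.882 m.
Hydraulic radius R = A/P = 8.128/8.882 = 0.915 m.
Rearranging Manning's equation: n = (1/Q) A R^(2/3) S^(1/2) = (1/4.58) × 8.128 × 0.915^(2/3) × √0.00028 = 0.028.

n = 0.028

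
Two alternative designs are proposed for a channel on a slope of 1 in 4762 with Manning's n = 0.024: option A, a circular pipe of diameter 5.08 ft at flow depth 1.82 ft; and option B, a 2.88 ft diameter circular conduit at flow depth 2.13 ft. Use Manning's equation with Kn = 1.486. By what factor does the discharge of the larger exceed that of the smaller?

Channel A: For a circular section of diameter D = 5.08 ft at depth y = 1.82 ft, the central angle is θ = 2 arccos(1 − 2y/D) = 2.567 rad. Then A = (D²/8)(θ − sin θ) = 6.526 ft² and P = Dθ/2 = 6.52 ft. Hydraulic radius R = A/P = 6.526/6.52 = 1.001 ft. Q_A = (1.486/0.024)·6.526·1.001^(2/3)·√0.00021 = 5.859 ft³/s.
Channel B: For a circular section of diameter D = 2.88 ft at depth y = 2.13 ft, the central angle is θ = 2 arccos(1 − 2y/D) = 4.141 rad. Then A = (D²/8)(θ − sin θ) = 5.165 ft² and P = Dθ/2 = 5.963 ft. Hydraulic radius R = A/P = 5.165/5.963 = 0.8663 ft. Q_B = (1.486/0.024)·5.165·0.8663^(2/3)·√0.00021 = 4.212 ft³/s.
The larger discharge is 5.859 ft³/s and the smaller is 4.212 ft³/s; the ratio is 1.39.

1.39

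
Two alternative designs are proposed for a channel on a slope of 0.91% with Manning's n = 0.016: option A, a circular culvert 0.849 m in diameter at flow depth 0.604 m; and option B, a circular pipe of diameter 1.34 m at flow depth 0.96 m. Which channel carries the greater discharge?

channel B

Channel A: For a circular section of diameter D = 0.849 m at depth y = 0.604 m, the central angle is θ = 2 arccos(1 − 2y/D) = 4.015 rad. Then A = (D²/8)(θ − sin θ) = 0.4308 m² and P = Dθ/2 = 1.704 m. Hydraulic radius R = A/P = 0.4308/1.704 = 0.2528 m. Q_A = (1/0.016)·0.4308·0.2528^(2/3)·√0.0091 = 1.027 m³/s.
Channel B: For a circular section of diameter D = 1.34 m at depth y = 0.96 m, the central angle is θ = 2 arccos(1 − 2y/D) = 4.037 rad. Then A = (D²/8)(θ − sin θ) = 1.081 m² and P = Dθ/2 = 2.705 m. Hydraulic radius R = A/P = 1.081/2.705 = 0.3998 m. Q_B = (1/0.016)·1.081·0.3998^(2/3)·√0.0091 = 3.498 m³/s.
Q_A = 1.027 m³/s vs Q_B = 3.498 m³/s, so channel B carries more.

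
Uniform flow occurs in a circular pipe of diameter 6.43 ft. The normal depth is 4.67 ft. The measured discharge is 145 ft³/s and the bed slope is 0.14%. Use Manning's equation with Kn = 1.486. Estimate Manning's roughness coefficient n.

For a circular section of diameter D = 6.43 ft at depth y = 4.67 ft, the central angle is θ = 2 arccos(1 − 2y/D) = 4.081 rad. Then A = (D²/8)(θ − sin θ) = 25.26 ft² and P = Dθ/2 = 13.12 ft.
Hydraulic radius R = A/P = 25.26/13.12 = 1.925 ft.
Rearranging Manning's equation: n = (1.486/Q) A R^(2/3) S^(1/2) = (1.486/145) × 25.26 × 1.925^(2/3) × √0.0014 = 0.015.

n = 0.015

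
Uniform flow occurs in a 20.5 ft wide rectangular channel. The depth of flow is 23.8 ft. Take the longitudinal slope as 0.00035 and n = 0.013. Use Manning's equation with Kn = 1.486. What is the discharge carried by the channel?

Flow area A = b·y = 20.5 × 23.8 = 487.9 ft². Wetted perimeter P = b + 2y = 20.5 + 2×23.8 = 68.1 ft.
Hydraulic radius R = A/P = 487.9/68.1 = 7.164 ft.
Manning's equation: Q = (1.486/n) A R^(2/3) S^(1/2) = (1.486/0.013) × 487.9 × 7.164^(2/3) × 0.00035^(1/2) = 3880 ft³/s.

Q = 3880 ft³/s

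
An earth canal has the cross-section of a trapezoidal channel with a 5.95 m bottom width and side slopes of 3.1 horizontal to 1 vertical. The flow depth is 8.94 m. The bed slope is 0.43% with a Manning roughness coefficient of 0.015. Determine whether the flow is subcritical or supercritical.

With bottom width b = 5.95 m and side slope z = 3.1: A = (b + zy)y = (5.95 + 3.1×8.94)×8.94 = 301 m²; P = b + 2y√(1+z²) = 5.95 + 2×8.94×3.257 = 64.19 m.
Hydraulic radius R = A/P = 301/64.19 = 4.688 m.
V = (1/n) R^(2/3) √S = (1/0.015) × 4.688^(2/3) × √0.0043 = 12.25 m/s. Hydraulic depth D_h = A/T = 301/61.38 = 4.903 m.
Froude number Fr = V/√(g·D_h) = 12.25/√(9.81×4.903) = 1.77, which is greater than 1, so the flow is supercritical.

supercritical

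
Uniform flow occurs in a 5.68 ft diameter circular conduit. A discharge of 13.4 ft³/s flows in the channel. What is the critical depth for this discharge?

y_c = 0.971 ft

At critical depth, Q² T / (g A³) = 1, i.e. A³/T = Q²/g = 13.4²/32.2 = 5.576.
Try y = 0.728 ft: A³/T = 1.795 — low.
Try y = 1.2 ft: A³/T = 12.81 — high.
Try y = 0.971 ft: A³/T = 5.582 — matches.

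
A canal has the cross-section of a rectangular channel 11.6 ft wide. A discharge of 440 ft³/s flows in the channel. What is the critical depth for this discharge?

For a rectangular channel, critical depth y_c = (q²/g)^(1/3) where q = Q/b = 440/11.6 = 37.93 ft²/s.
So y_c = (37.93²/32.2)^(1/3) = 3.55 ft.

y_c = 3.55 ft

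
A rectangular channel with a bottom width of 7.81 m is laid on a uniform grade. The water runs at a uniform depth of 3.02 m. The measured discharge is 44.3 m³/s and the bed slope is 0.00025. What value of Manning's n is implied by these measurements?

Flow area A = b·y = 7.81 × 3.02 = 23.59 m². Wetted perimeter P = b + 2y = 7.81 + 2×3.02 = 13.85 m.
Hydraulic radius R = A/P = 23.59/13.85 = 1.703 m.
Rearranging Manning's equation: n = (1/Q) A R^(2/3) S^(1/2) = (1/44.3) × 23.59 × 1.703^(2/3) × √0.00025 = 0.012.

n = 0.012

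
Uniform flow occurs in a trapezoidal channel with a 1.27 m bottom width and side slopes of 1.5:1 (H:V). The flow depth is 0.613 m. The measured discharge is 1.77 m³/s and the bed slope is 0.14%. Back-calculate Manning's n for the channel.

n = 0.015

With bottom width b = 1.27 m and side slope z = 1.5: A = (b + zy)y = (1.27 + 1.5×0.613)×0.613 = 1.342 m²; P = b + 2y√(1+z²) = 1.27 + 2×0.613×1.803 = 3.48 m.
Hydraulic radius R = A/P = 1.342/3.48 = 0.3857 m.
Rearranging Manning's equation: n = (1/Q) A R^(2/3) S^(1/2) = (1/1.77) × 1.342 × 0.3857^(2/3) × √0.0014 = 0.015.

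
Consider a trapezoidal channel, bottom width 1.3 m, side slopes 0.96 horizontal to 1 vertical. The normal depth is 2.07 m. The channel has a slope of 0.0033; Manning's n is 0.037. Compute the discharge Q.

With bottom width b = 1.3 m and side slope z = 0.96: A = (b + zy)y = (1.3 + 0.96×2.07)×2.07 = 6.805 m²; P = b + 2y√(1+z²) = 1.3 + 2×2.07×1.386 = 7.039 m.
Hydraulic radius R = A/P = 6.805/7.039 = 0.9667 m.
Manning's equation: Q = (1/n) A R^(2/3) S^(1/2) = (1/0.037) × 6.805 × 0.9667^(2/3) × 0.0033^(1/2) = 10.3 m³/s.

Q = 10.3 m³/s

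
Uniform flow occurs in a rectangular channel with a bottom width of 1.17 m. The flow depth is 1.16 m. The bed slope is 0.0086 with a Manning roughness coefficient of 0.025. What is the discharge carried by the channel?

Q = 2.68 m³/s

Flow area A = b·y = 1.17 × 1.16 = 1.357 m². Wetted perimeter P = b + 2y = 1.17 + 2×1.16 = 3.49 m.
Hydraulic radius R = A/P = 1.357/3.49 = 0.3889 m.
Manning's equation: Q = (1/n) A R^(2/3) S^(1/2) = (1/0.025) × 1.357 × 0.3889^(2/3) × 0.0086^(1/2) = 2.68 m³/s.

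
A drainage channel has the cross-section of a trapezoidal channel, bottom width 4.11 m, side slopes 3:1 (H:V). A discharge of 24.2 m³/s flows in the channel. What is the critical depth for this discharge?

At critical depth, Q² T / (g A³) = 1, i.e. A³/T = Q²/g = 24.2²/9.81 = 59.7.
Trying y = 0.793 m: A³/T = 15.36 — too small.
Trying y = 1.45 m: A³/T = 144.1 — too large.
Trying y = 1.15 m: A³/T = 59.69 — matches.

y_c = 1.15 m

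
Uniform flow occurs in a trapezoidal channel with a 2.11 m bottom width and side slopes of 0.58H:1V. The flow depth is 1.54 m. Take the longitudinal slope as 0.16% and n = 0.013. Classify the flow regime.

subcritical

With bottom width b = 2.11 m and side slope z = 0.58: A = (b + zy)y = (2.11 + 0.58×1.54)×1.54 = 4.625 m²; P = b + 2y√(1+z²) = 2.11 + 2×1.54×1.156 = 5.671 m.
Hydraulic radius R = A/P = 4.625/5.671 = 0.8156 m.
V = (1/n) R^(2/3) √S = (1/0.013) × 0.8156^(2/3) × √0.0016 = 2.686 m/s. Hydraulic depth D_h = A/T = 4.625/3.896 = 1.187 m.
Froude number Fr = V/√(g·D_h) = 2.686/√(9.81×1.187) = 0.787, which is less than 1, so the flow is subcritical.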